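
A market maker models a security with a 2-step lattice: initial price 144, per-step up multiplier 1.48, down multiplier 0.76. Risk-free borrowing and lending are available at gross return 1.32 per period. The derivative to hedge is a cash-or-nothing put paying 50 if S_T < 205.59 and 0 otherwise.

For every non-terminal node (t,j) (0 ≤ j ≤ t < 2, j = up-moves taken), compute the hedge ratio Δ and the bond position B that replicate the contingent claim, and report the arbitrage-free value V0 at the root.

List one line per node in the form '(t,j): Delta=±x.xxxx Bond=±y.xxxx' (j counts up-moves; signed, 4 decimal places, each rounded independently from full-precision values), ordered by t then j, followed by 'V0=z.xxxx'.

The replicating-portfolio and risk-neutral prices coincide; use p* = (1.32−0.76)/(1.48−0.76) = 0.7778 for the latter.
Terminal values V(2,·): V(2,0)=50.0000, V(2,1)=50.0000, V(2,2)=0.0000
(1,0): S=109.4400. Δ = (V_up−V_dn)/(S_up−S_dn) = (50.0000−50.0000)/(161.9712−83.1744) = 0.0000. V = [p*·50.0000 + (1−p*)·50.0000]/1.32 = 37.8788. B = V − Δ·S = 37.8788.
(1,1): S=213.1200. Δ = (V_up−V_dn)/(S_up−S_dn) = (0.0000−50.0000)/(315.4176−161.9712) = -0.3258. V = [p*·0.0000 + (1−p*)·50.0000]/1.32 = 8.4175. B = V − Δ·S = 77.8620.
(0,0): S=144.0000. Δ = (V_up−V_dn)/(S_up−S_dn) = (8.4175−37.8788)/(213.1200−109.4400) = -0.2842. V = [p*·8.4175 + (1−p*)·37.8788]/1.32 = 11.3367. B = V − Δ·S = 52.2552.
Root portfolio cost Δ·144+B reproduces V0=11.3367.

(0,0): Delta=-0.2842 Bond=52.2552
(1,0): Delta=0.0000 Bond=37.8788
(1,1): Delta=-0.3258 Bond=77.8620
V0=11.3367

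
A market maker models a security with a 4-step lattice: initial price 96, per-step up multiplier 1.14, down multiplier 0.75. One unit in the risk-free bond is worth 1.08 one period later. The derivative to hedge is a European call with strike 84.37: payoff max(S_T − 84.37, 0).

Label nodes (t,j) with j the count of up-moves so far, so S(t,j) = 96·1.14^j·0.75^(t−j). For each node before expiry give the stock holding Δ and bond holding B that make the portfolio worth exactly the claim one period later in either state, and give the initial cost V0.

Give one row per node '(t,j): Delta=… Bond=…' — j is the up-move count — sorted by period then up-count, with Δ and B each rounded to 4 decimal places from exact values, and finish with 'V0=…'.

(0,0): Delta=0.8688 Bond=-47.9868
(1,0): Delta=0.4875 Bond=-24.3754
(1,1): Delta=0.9144 Bond=-56.8167
(2,0): Delta=0.0000 Bond=0.0000
(2,1): Delta=0.5458 Bond=-31.1119
(2,2): Delta=0.9585 Bond=-66.8621
(3,0): Delta=0.0000 Bond=0.0000
(3,1): Delta=0.0000 Bond=0.0000
(3,2): Delta=0.6111 Bond=-39.7101
(3,3): Delta=1.0000 Bond=-78.1204
V0=35.4144

No-arbitrage ⇒ martingale measure with p* = (R−d)/(u−d) = 0.8462.
Terminal values V(4,·): V(4,0)=0.0000, V(4,1)=0.0000, V(4,2)=0.0000, V(4,3)=22.3012, V(4,4)=77.7702
Node (3,0) S=40.5000: V=(p*·0.0000+(1−p*)·0.0000)/1.08=0.0000; Δ=(0.0000−0.0000)/(46.1700−30.3750)=0.0000; B=V−Δ·S=0.0000
Node (3,1) S=61.5600: V=(p*·0.0000+(1−p*)·0.0000)/1.08=0.0000; Δ=(0.0000−0.0000)/(70.1784−46.1700)=0.0000; B=V−Δ·S=0.0000
Node (3,2) S=93.5712: V=(p*·22.3012+(1−p*)·0.0000)/1.08=17.4724; Δ=(22.3012−0.0000)/(106.6712−70.1784)=0.6111; B=V−Δ·S=-39.7101
Node (3,3) S=142.2282: V=(p*·77.7702+(1−p*)·22.3012)/1.08=64.1079; Δ=(77.7702−22.3012)/(162.1402−106.6712)=1.0000; B=V−Δ·S=-78.1204
Node (2,0) S=54.0000: V=(p*·0.0000+(1−p*)·0.0000)/1.08=0.0000; Δ=(0.0000−0.0000)/(61.5600−40.5000)=0.0000; B=V−Δ·S=0.0000
Node (2,1) S=82.0800: V=(p*·17.4724+(1−p*)·0.0000)/1.08=13.6892; Δ=(17.4724−0.0000)/(93.5712−61.5600)=0.5458; B=V−Δ·S=-31.1119
Node (2,2) S=124.7616: V=(p*·64.1079+(1−p*)·17.4724)/1.08=52.7159; Δ=(64.1079−17.4724)/(142.2282−93.5712)=0.9585; B=V−Δ·S=-66.8621
Node (1,0) S=72.0000: V=(p*·13.6892+(1−p*)·0.0000)/1.08=10.7252; Δ=(13.6892−0.0000)/(82.0800−54.0000)=0.4875; B=V−Δ·S=-24.3754
Node (1,1) S=109.4400: V=(p*·52.7159+(1−p*)·13.6892)/1.08=43.2517; Δ=(52.7159−13.6892)/(124.7616−82.0800)=0.9144; B=V−Δ·S=-56.8167
Node (0,0) S=96.0000: V=(p*·43.2517+(1−p*)·10.7252)/1.08=35.4144; Δ=(43.2517−10.7252)/(109.4400−72.0000)=0.8688; B=V−Δ·S=-47.9868
Root portfolio cost Δ·96+B reproduces V0=35.4144.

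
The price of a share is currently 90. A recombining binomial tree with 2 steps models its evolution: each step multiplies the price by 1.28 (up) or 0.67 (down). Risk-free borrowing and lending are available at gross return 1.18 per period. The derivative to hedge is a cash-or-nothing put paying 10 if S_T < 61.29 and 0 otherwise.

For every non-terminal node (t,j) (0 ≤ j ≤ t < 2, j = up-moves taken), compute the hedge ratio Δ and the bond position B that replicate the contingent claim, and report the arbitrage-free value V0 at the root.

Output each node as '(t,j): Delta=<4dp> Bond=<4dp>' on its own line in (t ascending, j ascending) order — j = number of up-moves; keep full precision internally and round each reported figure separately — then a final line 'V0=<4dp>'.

(0,0): Delta=-0.0253 Bond=2.4705
(1,0): Delta=-0.2719 Bond=17.7827
(1,1): Delta=0.0000 Bond=0.0000
V0=0.1930

The replicating-portfolio and risk-neutral prices coincide; use p* = (1.18−0.67)/(1.28−0.67) = 0.8361 for the latter.
At expiry t=2: V(2,0)=10.0000, V(2,1)=0.0000, V(2,2)=0.0000
(1,0): S=60.3000. Δ = (V_up−V_dn)/(S_up−S_dn) = (0.0000−10.0000)/(77.1840−40.4010) = -0.2719. V = [p*·0.0000 + (1−p*)·10.0000]/1.18 = 1.3893. B = V − Δ·S = 17.7827.
(1,1): S=115.2000. Δ = (V_up−V_dn)/(S_up−S_dn) = (0.0000−0.0000)/(147.4560−77.1840) = 0.0000. V = [p*·0.0000 + (1−p*)·0.0000]/1.18 = 0.0000. B = V − Δ·S = 0.0000.
(0,0): S=90.0000. Δ = (V_up−V_dn)/(S_up−S_dn) = (0.0000−1.3893)/(115.2000−60.3000) = -0.0253. V = [p*·0.0000 + (1−p*)·1.3893]/1.18 = 0.1930. B = V − Δ·S = 2.4705.
The time-0 hedge costs 0.1930, which is the no-arbitrage price.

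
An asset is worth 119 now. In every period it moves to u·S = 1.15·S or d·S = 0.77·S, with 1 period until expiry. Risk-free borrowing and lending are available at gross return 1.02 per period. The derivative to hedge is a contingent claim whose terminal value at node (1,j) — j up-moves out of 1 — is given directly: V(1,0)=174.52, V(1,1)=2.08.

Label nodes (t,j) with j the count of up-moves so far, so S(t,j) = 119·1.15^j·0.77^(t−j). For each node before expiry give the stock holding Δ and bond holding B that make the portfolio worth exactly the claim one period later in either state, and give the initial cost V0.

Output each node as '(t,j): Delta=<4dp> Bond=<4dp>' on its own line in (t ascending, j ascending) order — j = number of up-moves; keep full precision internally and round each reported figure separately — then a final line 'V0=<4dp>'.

(0,0): Delta=-3.8134 Bond=513.6646
V0=59.8751

The replicating-portfolio and risk-neutral prices coincide; use p* = (1.02−0.77)/(1.15−0.77) = 0.6579 for the latter.
At expiry t=1: V(1,0)=174.5200, V(1,1)=2.0800
Node (0,0) S=119.0000: V=(p*·2.0800+(1−p*)·174.5200)/1.02=59.8751; Δ=(2.0800−174.5200)/(136.8500−91.6300)=-3.8134; B=V−Δ·S=513.6646
The time-0 hedge costs 59.8751, which is the no-arbitrage price.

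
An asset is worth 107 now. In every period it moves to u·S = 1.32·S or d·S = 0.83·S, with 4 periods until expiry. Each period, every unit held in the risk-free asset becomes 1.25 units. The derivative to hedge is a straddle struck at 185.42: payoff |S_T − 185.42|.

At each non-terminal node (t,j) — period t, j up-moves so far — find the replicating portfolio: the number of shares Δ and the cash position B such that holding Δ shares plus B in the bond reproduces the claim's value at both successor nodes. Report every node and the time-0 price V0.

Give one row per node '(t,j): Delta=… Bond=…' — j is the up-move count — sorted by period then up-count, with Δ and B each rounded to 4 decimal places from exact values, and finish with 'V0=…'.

(0,0): Delta=0.5990 Bond=-27.9383
(1,0): Delta=-0.5929 Bond=70.9261
(1,1): Delta=0.7239 Bond=-52.5643
(2,0): Delta=-1.0000 Bond=118.6688
(2,1): Delta=-0.5502 Bond=83.6558
(2,2): Delta=0.8574 Bond=-90.5989
(3,0): Delta=-1.0000 Bond=148.3360
(3,1): Delta=-1.0000 Bond=148.3360
(3,2): Delta=-0.5031 Bond=97.2753
(3,3): Delta=1.0000 Bond=-148.3360
V0=36.1545

Since d<R<u, set p* = (R−d)/(u−d) = 0.8571; price each node as the discounted p*-expectation of its children.
Terminal payoffs: V(4,0)=134.6396, V(4,1)=104.6608, V(4,2)=56.9837, V(4,3)=18.8402, V(4,4)=139.4275
Node (3,0) S=61.1812: V=(p*·104.6608+(1−p*)·134.6396)/1.25=87.1548; Δ=(104.6608−134.6396)/(80.7592−50.7804)=-1.0000; B=V−Δ·S=148.3360
Node (3,1) S=97.3002: V=(p*·56.9837+(1−p*)·104.6608)/1.25=51.0358; Δ=(56.9837−104.6608)/(128.4363−80.7592)=-1.0000; B=V−Δ·S=148.3360
Node (3,2) S=154.7425: V=(p*·18.8402+(1−p*)·56.9837)/1.25=19.4314; Δ=(18.8402−56.9837)/(204.2602−128.4363)=-0.5031; B=V−Δ·S=97.2753
Node (3,3) S=246.0966: V=(p*·139.4275+(1−p*)·18.8402)/1.25=97.7606; Δ=(139.4275−18.8402)/(324.8475−204.2602)=1.0000; B=V−Δ·S=-148.3360
Node (2,0) S=73.7123: V=(p*·51.0358+(1−p*)·87.1548)/1.25=44.9565; Δ=(51.0358−87.1548)/(97.3002−61.1812)=-1.0000; B=V−Δ·S=118.6688
Node (2,1) S=117.2292: V=(p*·19.4314+(1−p*)·51.0358)/1.25=19.1570; Δ=(19.4314−51.0358)/(154.7425−97.3002)=-0.5502; B=V−Δ·S=83.6558
Node (2,2) S=186.4368: V=(p*·97.7606+(1−p*)·19.4314)/1.25=69.2566; Δ=(97.7606−19.4314)/(246.0966−154.7425)=0.8574; B=V−Δ·S=-90.5989
Node (1,0) S=88.8100: V=(p*·19.1570+(1−p*)·44.9565)/1.25=18.2741; Δ=(19.1570−44.9565)/(117.2292−73.7123)=-0.5929; B=V−Δ·S=70.9261
Node (1,1) S=141.2400: V=(p*·69.2566+(1−p*)·19.1570)/1.25=49.6796; Δ=(69.2566−19.1570)/(186.4368−117.2292)=0.7239; B=V−Δ·S=-52.5643
Node (0,0) S=107.0000: V=(p*·49.6796+(1−p*)·18.2741)/1.25=36.1545; Δ=(49.6796−18.2741)/(141.2400−88.8100)=0.5990; B=V−Δ·S=-27.9383
Self-financing check: at every node Δ·S+B equals the discounted successor values.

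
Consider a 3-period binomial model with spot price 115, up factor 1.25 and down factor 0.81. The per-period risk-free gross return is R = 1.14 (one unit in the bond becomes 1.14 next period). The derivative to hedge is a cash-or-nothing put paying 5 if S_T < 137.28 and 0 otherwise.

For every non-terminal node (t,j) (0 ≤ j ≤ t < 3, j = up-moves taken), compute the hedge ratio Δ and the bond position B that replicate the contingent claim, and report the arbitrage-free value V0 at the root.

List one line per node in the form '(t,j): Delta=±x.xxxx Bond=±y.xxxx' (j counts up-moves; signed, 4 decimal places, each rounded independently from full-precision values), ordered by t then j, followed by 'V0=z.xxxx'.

(0,0): Delta=-0.0285 Bond=3.8063
(1,0): Delta=-0.0803 Bond=9.1593
(1,1): Delta=-0.0173 Bond=2.7325
(2,0): Delta=0.0000 Bond=4.3860
(2,1): Delta=-0.0976 Bond=12.4601
(2,2): Delta=0.0000 Bond=0.0000
V0=0.5273

Risk-neutral probability p* = (R−d)/(u−d) = (1.14−0.81)/(1.25−0.81) = 0.7500.
At expiry t=3: V(3,0)=5.0000, V(3,1)=5.0000, V(3,2)=0.0000, V(3,3)=0.0000
  t=2,j=0: stock 75.4515 → up 94.3144 (V=5.0000), down 61.1157 (V=5.0000). Price 4.3860; hedge Δ=0.0000, bond B=4.3860.
  t=2,j=1: stock 116.4375 → up 145.5469 (V=0.0000), down 94.3144 (V=5.0000). Price 1.0965; hedge Δ=-0.0976, bond B=12.4601.
  t=2,j=2: stock 179.6875 → up 224.6094 (V=0.0000), down 145.5469 (V=0.0000). Price 0.0000; hedge Δ=0.0000, bond B=0.0000.
  t=1,j=0: stock 93.1500 → up 116.4375 (V=1.0965), down 75.4515 (V=4.3860). Price 1.6832; hedge Δ=-0.0803, bond B=9.1593.
  t=1,j=1: stock 143.7500 → up 179.6875 (V=0.0000), down 116.4375 (V=1.0965). Price 0.2405; hedge Δ=-0.0173, bond B=2.7325.
  t=0,j=0: stock 115.0000 → up 143.7500 (V=0.2405), down 93.1500 (V=1.6832). Price 0.5273; hedge Δ=-0.0285, bond B=3.8063.
The time-0 hedge costs 0.5273, which is the no-arbitrage price.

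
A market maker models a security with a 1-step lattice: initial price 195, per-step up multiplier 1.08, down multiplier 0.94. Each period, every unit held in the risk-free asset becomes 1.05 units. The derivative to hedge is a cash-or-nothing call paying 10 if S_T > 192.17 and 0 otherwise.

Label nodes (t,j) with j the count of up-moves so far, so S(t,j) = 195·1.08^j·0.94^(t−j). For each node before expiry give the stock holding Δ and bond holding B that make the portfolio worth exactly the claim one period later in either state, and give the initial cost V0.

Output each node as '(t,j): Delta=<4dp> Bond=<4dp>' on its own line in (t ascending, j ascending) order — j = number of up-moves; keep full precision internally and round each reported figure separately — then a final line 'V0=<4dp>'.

(0,0): Delta=0.3663 Bond=-63.9456
V0=7.4830

The replicating-portfolio and risk-neutral prices coincide; use p* = (1.05−0.94)/(1.08−0.94) = 0.7857 for the latter.
Payoff layer (t=1): V(1,0)=0.0000, V(1,1)=10.0000
  t=0,j=0: stock 195.0000 → up 210.6000 (V=10.0000), down 183.3000 (V=0.0000). Price 7.4830; hedge Δ=0.3663, bond B=-63.9456.
Each (Δ,B) replicates both successor values, so the strategy is self-financing and V0 is arbitrage-free.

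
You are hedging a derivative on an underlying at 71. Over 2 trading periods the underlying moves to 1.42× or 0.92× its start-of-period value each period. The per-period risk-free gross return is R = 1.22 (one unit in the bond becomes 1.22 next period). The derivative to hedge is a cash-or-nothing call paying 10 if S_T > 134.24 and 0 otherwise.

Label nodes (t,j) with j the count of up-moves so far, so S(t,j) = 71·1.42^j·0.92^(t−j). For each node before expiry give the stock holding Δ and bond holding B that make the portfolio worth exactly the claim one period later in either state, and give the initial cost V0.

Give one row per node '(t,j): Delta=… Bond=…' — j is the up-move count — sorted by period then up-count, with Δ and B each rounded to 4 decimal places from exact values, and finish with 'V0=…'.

(0,0): Delta=0.1385 Bond=-7.4174
(1,0): Delta=0.0000 Bond=0.0000
(1,1): Delta=0.1984 Bond=-15.0820
V0=2.4187

Since d<R<u, set p* = (R−d)/(u−d) = 0.6000; price each node as the discounted p*-expectation of its children.
Payoff layer (t=2): V(2,0)=0.0000, V(2,1)=0.0000, V(2,2)=10.0000
Node (1,0) S=65.3200: V=(p*·0.0000+(1−p*)·0.0000)/1.22=0.0000; Δ=(0.0000−0.0000)/(92.7544−60.0944)=0.0000; B=V−Δ·S=0.0000
Node (1,1) S=100.8200: V=(p*·10.0000+(1−p*)·0.0000)/1.22=4.9180; Δ=(10.0000−0.0000)/(143.1644−92.7544)=0.1984; B=V−Δ·S=-15.0820
Node (0,0) S=71.0000: V=(p*·4.9180+(1−p*)·0.0000)/1.22=2.4187; Δ=(4.9180−0.0000)/(100.8200−65.3200)=0.1385; B=V−Δ·S=-7.4174
Root portfolio cost Δ·71+B reproduces V0=2.4187.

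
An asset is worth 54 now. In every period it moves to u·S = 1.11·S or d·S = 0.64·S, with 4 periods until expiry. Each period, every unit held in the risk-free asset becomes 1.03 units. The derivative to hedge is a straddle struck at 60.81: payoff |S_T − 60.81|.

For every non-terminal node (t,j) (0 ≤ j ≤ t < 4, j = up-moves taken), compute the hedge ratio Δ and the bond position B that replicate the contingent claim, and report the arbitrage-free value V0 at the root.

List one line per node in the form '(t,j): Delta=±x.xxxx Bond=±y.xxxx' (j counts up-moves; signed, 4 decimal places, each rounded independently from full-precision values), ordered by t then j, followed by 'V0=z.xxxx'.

(0,0): Delta=-0.1279 Bond=24.7673
(1,0): Delta=-1.0000 Bond=55.6498
(1,1): Delta=-0.0248 Bond=19.3279
(2,0): Delta=-1.0000 Bond=57.3193
(2,1): Delta=-1.0000 Bond=57.3193
(2,2): Delta=0.0906 Bond=12.2335
(3,0): Delta=-1.0000 Bond=59.0388
(3,1): Delta=-1.0000 Bond=59.0388
(3,2): Delta=-1.0000 Bond=59.0388
(3,3): Delta=0.2196 Bond=3.0747
V0=17.8602

Under the risk-neutral measure, an up-move has probability p* = (R−d)/(u−d) = 0.8298 and values discount at R = 1.03.
At expiry t=4: V(4,0)=51.7503, V(4,1)=45.0971, V(4,2)=33.5579, V(4,3)=13.5447, V(4,4)=21.1658
Node (3,0) S=14.1558: V=(p*·45.0971+(1−p*)·51.7503)/1.03=44.8831; Δ=(45.0971−51.7503)/(15.7129−9.0597)=-1.0000; B=V−Δ·S=59.0388
Node (3,1) S=24.5514: V=(p*·33.5579+(1−p*)·45.0971)/1.03=34.4874; Δ=(33.5579−45.0971)/(27.2521−15.7129)=-1.0000; B=V−Δ·S=59.0388
Node (3,2) S=42.5814: V=(p*·13.5447+(1−p*)·33.5579)/1.03=16.4575; Δ=(13.5447−33.5579)/(47.2653−27.2521)=-1.0000; B=V−Δ·S=59.0388
Node (3,3) S=73.8521: V=(p*·21.1658+(1−p*)·13.5447)/1.03=19.2899; Δ=(21.1658−13.5447)/(81.9758−47.2653)=0.2196; B=V−Δ·S=3.0747
Node (2,0) S=22.1184: V=(p*·34.4874+(1−p*)·44.8831)/1.03=35.2009; Δ=(34.4874−44.8831)/(24.5514−14.1558)=-1.0000; B=V−Δ·S=57.3193
Node (2,1) S=38.3616: V=(p*·16.4575+(1−p*)·34.4874)/1.03=18.9577; Δ=(16.4575−34.4874)/(42.5814−24.5514)=-1.0000; B=V−Δ·S=57.3193
Node (2,2) S=66.5334: V=(p*·19.2899+(1−p*)·16.4575)/1.03=18.2600; Δ=(19.2899−16.4575)/(73.8521−42.5814)=0.0906; B=V−Δ·S=12.2335
Node (1,0) S=34.5600: V=(p*·18.9577+(1−p*)·35.2009)/1.03=21.0898; Δ=(18.9577−35.2009)/(38.3616−22.1184)=-1.0000; B=V−Δ·S=55.6498
Node (1,1) S=59.9400: V=(p*·18.2600+(1−p*)·18.9577)/1.03=17.8434; Δ=(18.2600−18.9577)/(66.5334−38.3616)=-0.0248; B=V−Δ·S=19.3279
Node (0,0) S=54.0000: V=(p*·17.8434+(1−p*)·21.0898)/1.03=17.8602; Δ=(17.8434−21.0898)/(59.9400−34.5600)=-0.1279; B=V−Δ·S=24.7673
Check: Δ(0,0)·S0 + B(0,0) = 17.8602 = V0.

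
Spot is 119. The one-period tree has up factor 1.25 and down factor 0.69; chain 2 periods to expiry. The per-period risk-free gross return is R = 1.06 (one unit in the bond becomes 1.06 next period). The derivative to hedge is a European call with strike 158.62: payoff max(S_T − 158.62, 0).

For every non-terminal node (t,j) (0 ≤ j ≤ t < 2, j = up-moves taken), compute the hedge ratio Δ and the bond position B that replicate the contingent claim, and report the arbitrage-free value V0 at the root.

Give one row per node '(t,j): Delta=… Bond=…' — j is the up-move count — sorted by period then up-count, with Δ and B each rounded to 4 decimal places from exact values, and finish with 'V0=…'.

(0,0): Delta=0.2555 Bond=-19.7927
(1,0): Delta=0.0000 Bond=0.0000
(1,1): Delta=0.3279 Bond=-31.7538
V0=10.6135

Risk-neutral probability p* = (R−d)/(u−d) = (1.06−0.69)/(1.25−0.69) = 0.6607.
Terminal payoffs: V(2,0)=0.0000, V(2,1)=0.0000, V(2,2)=27.3175
  t=1,j=0: stock 82.1100 → up 102.6375 (V=0.0000), down 56.6559 (V=0.0000). Price 0.0000; hedge Δ=0.0000, bond B=0.0000.
  t=1,j=1: stock 148.7500 → up 185.9375 (V=27.3175), down 102.6375 (V=0.0000). Price 17.0274; hedge Δ=0.3279, bond B=-31.7538.
  t=0,j=0: stock 119.0000 → up 148.7500 (V=17.0274), down 82.1100 (V=0.0000). Price 10.6135; hedge Δ=0.2555, bond B=-19.7927.
Check: Δ(0,0)·S0 + B(0,0) = 10.6135 = V0.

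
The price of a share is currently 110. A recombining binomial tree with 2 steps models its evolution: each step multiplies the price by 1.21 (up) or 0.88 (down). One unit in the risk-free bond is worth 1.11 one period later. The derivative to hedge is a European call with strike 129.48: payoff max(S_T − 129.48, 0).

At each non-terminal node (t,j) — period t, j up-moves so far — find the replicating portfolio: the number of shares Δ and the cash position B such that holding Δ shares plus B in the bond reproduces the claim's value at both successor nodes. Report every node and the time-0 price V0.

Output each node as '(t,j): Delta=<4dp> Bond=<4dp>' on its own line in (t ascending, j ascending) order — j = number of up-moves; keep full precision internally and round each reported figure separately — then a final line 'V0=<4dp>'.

(0,0): Delta=0.5461 Bond=-47.6239
(1,0): Delta=0.0000 Bond=0.0000
(1,1): Delta=0.7188 Bond=-75.8462
V0=12.4472

Under the risk-neutral measure, an up-move has probability p* = (R−d)/(u−d) = 0.6970 and values discount at R = 1.11.
Terminal values V(2,·): V(2,0)=0.0000, V(2,1)=0.0000, V(2,2)=31.5710
Node (1,0) S=96.8000: V=(p*·0.0000+(1−p*)·0.0000)/1.11=0.0000; Δ=(0.0000−0.0000)/(117.1280−85.1840)=0.0000; B=V−Δ·S=0.0000
Node (1,1) S=133.1000: V=(p*·31.5710+(1−p*)·0.0000)/1.11=19.8235; Δ=(31.5710−0.0000)/(161.0510−117.1280)=0.7188; B=V−Δ·S=-75.8462
Node (0,0) S=110.0000: V=(p*·19.8235+(1−p*)·0.0000)/1.11=12.4472; Δ=(19.8235−0.0000)/(133.1000−96.8000)=0.5461; B=V−Δ·S=-47.6239
Root portfolio cost Δ·110+B reproduces V0=12.4472.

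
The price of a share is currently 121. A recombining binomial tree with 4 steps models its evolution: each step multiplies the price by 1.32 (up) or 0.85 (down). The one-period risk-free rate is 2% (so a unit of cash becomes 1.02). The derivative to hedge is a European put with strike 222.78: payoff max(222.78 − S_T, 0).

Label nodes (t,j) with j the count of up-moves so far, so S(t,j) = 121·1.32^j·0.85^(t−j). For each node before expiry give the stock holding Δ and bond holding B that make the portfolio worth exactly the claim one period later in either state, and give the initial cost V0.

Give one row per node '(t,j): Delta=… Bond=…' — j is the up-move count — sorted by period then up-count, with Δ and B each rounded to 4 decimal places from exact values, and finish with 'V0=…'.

(0,0): Delta=-0.8403 Bond=190.3106
(1,0): Delta=-0.9642 Bond=206.8601
(1,1): Delta=-0.6995 Bond=171.6286
(2,0): Delta=-1.0000 Bond=214.1292
(2,1): Delta=-0.9235 Bond=205.4703
(2,2): Delta=-0.4449 Bond=121.3979
(3,0): Delta=-1.0000 Bond=218.4118
(3,1): Delta=-1.0000 Bond=218.4118
(3,2): Delta=-0.8365 Bond=193.9938
(3,3): Delta=0.0000 Bond=0.0000
V0=88.6375

Under the risk-neutral measure, an up-move has probability p* = (R−d)/(u−d) = 0.3617 and values discount at R = 1.02.
Payoff layer (t=4): V(4,0)=159.6172, V(4,1)=124.6920, V(4,2)=70.4550, V(4,3)=0.0000, V(4,4)=0.0000
(3,0): S=74.3091. Δ = (V_up−V_dn)/(S_up−S_dn) = (124.6920−159.6172)/(98.0880−63.1628) = -1.0000. V = [p*·124.6920 + (1−p*)·159.6172]/1.02 = 144.1026. B = V − Δ·S = 218.4118.
(3,1): S=115.3977. Δ = (V_up−V_dn)/(S_up−S_dn) = (70.4550−124.6920)/(152.3250−98.0880) = -1.0000. V = [p*·70.4550 + (1−p*)·124.6920]/1.02 = 103.0141. B = V − Δ·S = 218.4118.
(3,2): S=179.2058. Δ = (V_up−V_dn)/(S_up−S_dn) = (0.0000−70.4550)/(236.5517−152.3250) = -0.8365. V = [p*·0.0000 + (1−p*)·70.4550]/1.02 = 44.0895. B = V − Δ·S = 193.9938.
(3,3): S=278.2961. Δ = (V_up−V_dn)/(S_up−S_dn) = (0.0000−0.0000)/(367.3509−236.5517) = 0.0000. V = [p*·0.0000 + (1−p*)·0.0000]/1.02 = 0.0000. B = V − Δ·S = 0.0000.
(2,0): S=87.4225. Δ = (V_up−V_dn)/(S_up−S_dn) = (103.0141−144.1026)/(115.3977−74.3091) = -1.0000. V = [p*·103.0141 + (1−p*)·144.1026]/1.02 = 126.7067. B = V − Δ·S = 214.1292.
(2,1): S=135.7620. Δ = (V_up−V_dn)/(S_up−S_dn) = (44.0895−103.0141)/(179.2058−115.3977) = -0.9235. V = [p*·44.0895 + (1−p*)·103.0141]/1.02 = 80.0989. B = V − Δ·S = 205.4703.
(2,2): S=210.8304. Δ = (V_up−V_dn)/(S_up−S_dn) = (0.0000−44.0895)/(278.2961−179.2058) = -0.4449. V = [p*·0.0000 + (1−p*)·44.0895]/1.02 = 27.5904. B = V − Δ·S = 121.3979.
(1,0): S=102.8500. Δ = (V_up−V_dn)/(S_up−S_dn) = (80.0989−126.7067)/(135.7620−87.4225) = -0.9642. V = [p*·80.0989 + (1−p*)·126.7067]/1.02 = 107.6947. B = V − Δ·S = 206.8601.
(1,1): S=159.7200. Δ = (V_up−V_dn)/(S_up−S_dn) = (27.5904−80.0989)/(210.8304−135.7620) = -0.6995. V = [p*·27.5904 + (1−p*)·80.0989]/1.02 = 59.9083. B = V − Δ·S = 171.6286.
(0,0): S=121.0000. Δ = (V_up−V_dn)/(S_up−S_dn) = (59.9083−107.6947)/(159.7200−102.8500) = -0.8403. V = [p*·59.9083 + (1−p*)·107.6947]/1.02 = 88.6375. B = V − Δ·S = 190.3106.
Check: Δ(0,0)·S0 + B(0,0) = 88.6375 = V0.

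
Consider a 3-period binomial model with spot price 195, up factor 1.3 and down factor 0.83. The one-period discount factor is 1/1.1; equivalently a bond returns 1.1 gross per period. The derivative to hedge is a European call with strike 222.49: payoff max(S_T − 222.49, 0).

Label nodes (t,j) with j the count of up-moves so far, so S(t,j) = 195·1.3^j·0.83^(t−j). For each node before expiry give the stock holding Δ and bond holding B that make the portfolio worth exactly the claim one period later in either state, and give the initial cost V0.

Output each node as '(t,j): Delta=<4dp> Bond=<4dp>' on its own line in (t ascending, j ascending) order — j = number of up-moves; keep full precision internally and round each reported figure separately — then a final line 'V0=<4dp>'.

(0,0): Delta=0.6859 Bond=-88.2714
(1,0): Delta=0.3504 Bond=-42.7899
(1,1): Delta=0.8446 Bond=-137.3272
(2,0): Delta=0.0000 Bond=0.0000
(2,1): Delta=0.5161 Bond=-81.9348
(2,2): Delta=1.0000 Bond=-202.2636
V0=45.4854

Under the risk-neutral measure, an up-move has probability p* = (R−d)/(u−d) = 0.5745 and values discount at R = 1.1.
At expiry t=3: V(3,0)=0.0000, V(3,1)=0.0000, V(3,2)=51.0365, V(3,3)=205.9250
Node (2,0) S=134.3355: V=(p*·0.0000+(1−p*)·0.0000)/1.1=0.0000; Δ=(0.0000−0.0000)/(174.6362−111.4985)=0.0000; B=V−Δ·S=0.0000
Node (2,1) S=210.4050: V=(p*·51.0365+(1−p*)·0.0000)/1.1=26.6535; Δ=(51.0365−0.0000)/(273.5265−174.6361)=0.5161; B=V−Δ·S=-81.9348
Node (2,2) S=329.5500: V=(p*·205.9250+(1−p*)·51.0365)/1.1=127.2864; Δ=(205.9250−51.0365)/(428.4150−273.5265)=1.0000; B=V−Δ·S=-202.2636
Node (1,0) S=161.8500: V=(p*·26.6535+(1−p*)·0.0000)/1.1=13.9196; Δ=(26.6535−0.0000)/(210.4050−134.3355)=0.3504; B=V−Δ·S=-42.7899
Node (1,1) S=253.5000: V=(p*·127.2864+(1−p*)·26.6535)/1.1=76.7853; Δ=(127.2864−26.6535)/(329.5500−210.4050)=0.8446; B=V−Δ·S=-137.3272
Node (0,0) S=195.0000: V=(p*·76.7853+(1−p*)·13.9196)/1.1=45.4854; Δ=(76.7853−13.9196)/(253.5000−161.8500)=0.6859; B=V−Δ·S=-88.2714
The time-0 hedge costs 45.4854, which is the no-arbitrage price.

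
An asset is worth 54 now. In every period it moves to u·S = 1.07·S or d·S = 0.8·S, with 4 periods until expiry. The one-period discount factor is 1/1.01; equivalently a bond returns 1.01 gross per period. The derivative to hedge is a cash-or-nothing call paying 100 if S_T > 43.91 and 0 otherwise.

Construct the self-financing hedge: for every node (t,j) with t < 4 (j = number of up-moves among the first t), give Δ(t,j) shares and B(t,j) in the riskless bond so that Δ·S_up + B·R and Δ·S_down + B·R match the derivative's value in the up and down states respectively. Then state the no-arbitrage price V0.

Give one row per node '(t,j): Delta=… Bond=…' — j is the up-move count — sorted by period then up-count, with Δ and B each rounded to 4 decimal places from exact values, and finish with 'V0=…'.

(0,0): Delta=2.6847 Bond=-69.6165
(1,0): Delta=5.0842 Bond=-173.9695
(1,1): Delta=2.1721 Bond=-40.6964
(2,0): Delta=0.0000 Bond=0.0000
(2,1): Delta=6.1703 Bond=-225.9118
(2,2): Delta=1.3181 Bond=11.6990
(3,0): Delta=0.0000 Bond=0.0000
(3,1): Delta=0.0000 Bond=0.0000
(3,2): Delta=7.4883 Bond=-293.3627
(3,3): Delta=0.0000 Bond=99.0099
V0=75.3581

Under the risk-neutral measure, an up-move has probability p* = (R−d)/(u−d) = 0.7778 and values discount at R = 1.01.
At expiry t=4: V(4,0)=0.0000, V(4,1)=0.0000, V(4,2)=0.0000, V(4,3)=100.0000, V(4,4)=100.0000
  t=3,j=0: stock 27.6480 → up 29.5834 (V=0.0000), down 22.1184 (V=0.0000). Price 0.0000; hedge Δ=0.0000, bond B=0.0000.
  t=3,j=1: stock 36.9792 → up 39.5677 (V=0.0000), down 29.5834 (V=0.0000). Price 0.0000; hedge Δ=0.0000, bond B=0.0000.
  t=3,j=2: stock 49.4597 → up 52.9219 (V=100.0000), down 39.5677 (V=0.0000). Price 77.0077; hedge Δ=7.4883, bond B=-293.3627.
  t=3,j=3: stock 66.1523 → up 70.7830 (V=100.0000), down 52.9219 (V=100.0000). Price 99.0099; hedge Δ=0.0000, bond B=99.0099.
  t=2,j=0: stock 34.5600 → up 36.9792 (V=0.0000), down 27.6480 (V=0.0000). Price 0.0000; hedge Δ=0.0000, bond B=0.0000.
  t=2,j=1: stock 46.2240 → up 49.4597 (V=77.0077), down 36.9792 (V=0.0000). Price 59.3019; hedge Δ=6.1703, bond B=-225.9118.
  t=2,j=2: stock 61.8246 → up 66.1523 (V=99.0099), down 49.4597 (V=77.0077). Price 93.1886; hedge Δ=1.3181, bond B=11.6990.
  t=1,j=0: stock 43.2000 → up 46.2240 (V=59.3019), down 34.5600 (V=0.0000). Price 45.6670; hedge Δ=5.0842, bond B=-173.9695.
  t=1,j=1: stock 57.7800 → up 61.8246 (V=93.1886), down 46.2240 (V=59.3019). Price 84.8101; hedge Δ=2.1721, bond B=-40.6964.
  t=0,j=0: stock 54.0000 → up 57.7800 (V=84.8101), down 43.2000 (V=45.6670). Price 75.3581; hedge Δ=2.6847, bond B=-69.6165.
Check: Δ(0,0)·S0 + B(0,0) = 75.3581 = V0.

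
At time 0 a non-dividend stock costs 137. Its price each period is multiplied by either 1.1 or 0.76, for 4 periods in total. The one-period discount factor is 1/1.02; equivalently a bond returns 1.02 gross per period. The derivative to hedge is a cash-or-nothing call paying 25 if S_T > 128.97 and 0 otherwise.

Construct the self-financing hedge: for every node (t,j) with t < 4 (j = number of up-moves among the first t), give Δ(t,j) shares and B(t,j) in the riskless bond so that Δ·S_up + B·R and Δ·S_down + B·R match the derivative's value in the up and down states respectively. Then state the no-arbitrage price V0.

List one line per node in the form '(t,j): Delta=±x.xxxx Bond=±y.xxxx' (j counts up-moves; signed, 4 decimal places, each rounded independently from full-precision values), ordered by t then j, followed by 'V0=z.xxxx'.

Since d<R<u, set p* = (R−d)/(u−d) = 0.7647; price each node as the discounted p*-expectation of its children.
Terminal values V(4,·): V(4,0)=0.0000, V(4,1)=0.0000, V(4,2)=0.0000, V(4,3)=25.0000, V(4,4)=25.0000
  t=3,j=0: stock 60.1397 → up 66.1537 (V=0.0000), down 45.7062 (V=0.0000). Price 0.0000; hedge Δ=0.0000, bond B=0.0000.
  t=3,j=1: stock 87.0443 → up 95.7488 (V=0.0000), down 66.1537 (V=0.0000). Price 0.0000; hedge Δ=0.0000, bond B=0.0000.
  t=3,j=2: stock 125.9852 → up 138.5837 (V=25.0000), down 95.7488 (V=0.0000). Price 18.7428; hedge Δ=0.5836, bond B=-54.7866.
  t=3,j=3: stock 182.3470 → up 200.5817 (V=25.0000), down 138.5837 (V=25.0000). Price 24.5098; hedge Δ=0.0000, bond B=24.5098.
  t=2,j=0: stock 79.1312 → up 87.0443 (V=0.0000), down 60.1397 (V=0.0000). Price 0.0000; hedge Δ=0.0000, bond B=0.0000.
  t=2,j=1: stock 114.5320 → up 125.9852 (V=18.7428), down 87.0443 (V=0.0000). Price 14.0517; hedge Δ=0.4813, bond B=-41.0742.
  t=2,j=2: stock 165.7700 → up 182.3470 (V=24.5098), down 125.9852 (V=18.7428). Price 22.6989; hedge Δ=0.1023, bond B=5.7371.
  t=1,j=0: stock 104.1200 → up 114.5320 (V=14.0517), down 79.1312 (V=0.0000). Price 10.5347; hedge Δ=0.3969, bond B=-30.7938.
  t=1,j=1: stock 150.7000 → up 165.7700 (V=22.6989), down 114.5320 (V=14.0517). Price 20.2591; hedge Δ=0.1688, bond B=-5.1739.
  t=0,j=0: stock 137.0000 → up 150.7000 (V=20.2591), down 104.1200 (V=10.5347). Price 17.6186; hedge Δ=0.2088, bond B=-10.9824.
The time-0 hedge costs 17.6186, which is the no-arbitrage price.

(0,0): Delta=0.2088 Bond=-10.9824
(1,0): Delta=0.3969 Bond=-30.7938
(1,1): Delta=0.1688 Bond=-5.1739
(2,0): Delta=0.0000 Bond=0.0000
(2,1): Delta=0.4813 Bond=-41.0742
(2,2): Delta=0.1023 Bond=5.7371
(3,0): Delta=0.0000 Bond=0.0000
(3,1): Delta=0.0000 Bond=0.0000
(3,2): Delta=0.5836 Bond=-54.7866
(3,3): Delta=0.0000 Bond=24.5098
V0=17.6186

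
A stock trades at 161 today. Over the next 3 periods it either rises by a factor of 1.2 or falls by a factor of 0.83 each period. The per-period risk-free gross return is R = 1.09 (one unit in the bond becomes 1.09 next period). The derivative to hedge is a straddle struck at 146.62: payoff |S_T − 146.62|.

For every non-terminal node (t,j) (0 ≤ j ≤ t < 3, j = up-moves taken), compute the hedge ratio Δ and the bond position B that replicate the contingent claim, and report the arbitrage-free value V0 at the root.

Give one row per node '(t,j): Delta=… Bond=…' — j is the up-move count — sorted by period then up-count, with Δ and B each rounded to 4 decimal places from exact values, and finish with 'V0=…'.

Risk-neutral probability p* = (R−d)/(u−d) = (1.09−0.83)/(1.2−0.83) = 0.7027.
Terminal values V(3,·): V(3,0)=54.5623, V(3,1)=13.5245, V(3,2)=45.8072, V(3,3)=131.5880
Node (2,0) S=110.9129: V=(p*·13.5245+(1−p*)·54.5623)/1.09=23.6009; Δ=(13.5245−54.5623)/(133.0955−92.0577)=-1.0000; B=V−Δ·S=134.5138
Node (2,1) S=160.3560: V=(p*·45.8072+(1−p*)·13.5245)/1.09=33.2199; Δ=(45.8072−13.5245)/(192.4272−133.0955)=0.5441; B=V−Δ·S=-54.0306
Node (2,2) S=231.8400: V=(p*·131.5880+(1−p*)·45.8072)/1.09=97.3262; Δ=(131.5880−45.8072)/(278.2080−192.4272)=1.0000; B=V−Δ·S=-134.5138
Node (1,0) S=133.6300: V=(p*·33.2199+(1−p*)·23.6009)/1.09=27.8534; Δ=(33.2199−23.6009)/(160.3560−110.9129)=0.1945; B=V−Δ·S=1.8561
Node (1,1) S=193.2000: V=(p*·97.3262+(1−p*)·33.2199)/1.09=71.8051; Δ=(97.3262−33.2199)/(231.8400−160.3560)=0.8968; B=V−Δ·S=-101.4554
Node (0,0) S=161.0000: V=(p*·71.8051+(1−p*)·27.8534)/1.09=53.8884; Δ=(71.8051−27.8534)/(193.2000−133.6300)=0.7378; B=V−Δ·S=-64.9001
Self-financing check: at every node Δ·S+B equals the discounted successor values.

(0,0): Delta=0.7378 Bond=-64.9001
(1,0): Delta=0.1945 Bond=1.8561
(1,1): Delta=0.8968 Bond=-101.4554
(2,0): Delta=-1.0000 Bond=134.5138
(2,1): Delta=0.5441 Bond=-54.0306
(2,2): Delta=1.0000 Bond=-134.5138
V0=53.8884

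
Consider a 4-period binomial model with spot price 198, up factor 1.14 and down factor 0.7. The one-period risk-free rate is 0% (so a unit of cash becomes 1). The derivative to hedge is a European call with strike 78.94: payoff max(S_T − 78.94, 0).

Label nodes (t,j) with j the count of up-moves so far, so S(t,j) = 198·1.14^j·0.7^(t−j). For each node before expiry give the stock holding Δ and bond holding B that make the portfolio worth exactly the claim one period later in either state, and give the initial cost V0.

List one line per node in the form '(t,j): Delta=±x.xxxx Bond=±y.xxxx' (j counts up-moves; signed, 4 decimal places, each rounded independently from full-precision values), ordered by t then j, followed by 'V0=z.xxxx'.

No-arbitrage ⇒ martingale measure with p* = (R−d)/(u−d) = 0.6818.
Payoff layer (t=4): V(4,0)=0.0000, V(4,1)=0.0000, V(4,2)=47.1472, V(4,3)=126.4020, V(4,4)=255.4741
Node (3,0) S=67.9140: V=(p*·0.0000+(1−p*)·0.0000)/1=0.0000; Δ=(0.0000−0.0000)/(77.4220−47.5398)=0.0000; B=V−Δ·S=0.0000
Node (3,1) S=110.6028: V=(p*·47.1472+(1−p*)·0.0000)/1=32.1458; Δ=(47.1472−0.0000)/(126.0872−77.4220)=0.9688; B=V−Δ·S=-75.0069
Node (3,2) S=180.1246: V=(p*·126.4020+(1−p*)·47.1472)/1=101.1846; Δ=(126.4020−47.1472)/(205.3420−126.0872)=1.0000; B=V−Δ·S=-78.9400
Node (3,3) S=293.3457: V=(p*·255.4741+(1−p*)·126.4020)/1=214.4057; Δ=(255.4741−126.4020)/(334.4141−205.3420)=1.0000; B=V−Δ·S=-78.9400
Node (2,0) S=97.0200: V=(p*·32.1458+(1−p*)·0.0000)/1=21.9176; Δ=(32.1458−0.0000)/(110.6028−67.9140)=0.7530; B=V−Δ·S=-51.1411
Node (2,1) S=158.0040: V=(p*·101.1846+(1−p*)·32.1458)/1=79.2177; Δ=(101.1846−32.1458)/(180.1246−110.6028)=0.9931; B=V−Δ·S=-77.6886
Node (2,2) S=257.3208: V=(p*·214.4057+(1−p*)·101.1846)/1=178.3808; Δ=(214.4057−101.1846)/(293.3457−180.1246)=1.0000; B=V−Δ·S=-78.9400
Node (1,0) S=138.6000: V=(p*·79.2177+(1−p*)·21.9176)/1=60.9858; Δ=(79.2177−21.9176)/(158.0040−97.0200)=0.9396; B=V−Δ·S=-69.2416
Node (1,1) S=225.7200: V=(p*·178.3808+(1−p*)·79.2177)/1=146.8289; Δ=(178.3808−79.2177)/(257.3208−158.0040)=0.9985; B=V−Δ·S=-78.5418
Node (0,0) S=198.0000: V=(p*·146.8289+(1−p*)·60.9858)/1=119.5152; Δ=(146.8289−60.9858)/(225.7200−138.6000)=0.9853; B=V−Δ·S=-75.5827
Root portfolio cost Δ·198+B reproduces V0=119.5152.

(0,0): Delta=0.9853 Bond=-75.5827
(1,0): Delta=0.9396 Bond=-69.2416
(1,1): Delta=0.9985 Bond=-78.5418
(2,0): Delta=0.7530 Bond=-51.1411
(2,1): Delta=0.9931 Bond=-77.6886
(2,2): Delta=1.0000 Bond=-78.9400
(3,0): Delta=0.0000 Bond=0.0000
(3,1): Delta=0.9688 Bond=-75.0069
(3,2): Delta=1.0000 Bond=-78.9400
(3,3): Delta=1.0000 Bond=-78.9400
V0=119.5152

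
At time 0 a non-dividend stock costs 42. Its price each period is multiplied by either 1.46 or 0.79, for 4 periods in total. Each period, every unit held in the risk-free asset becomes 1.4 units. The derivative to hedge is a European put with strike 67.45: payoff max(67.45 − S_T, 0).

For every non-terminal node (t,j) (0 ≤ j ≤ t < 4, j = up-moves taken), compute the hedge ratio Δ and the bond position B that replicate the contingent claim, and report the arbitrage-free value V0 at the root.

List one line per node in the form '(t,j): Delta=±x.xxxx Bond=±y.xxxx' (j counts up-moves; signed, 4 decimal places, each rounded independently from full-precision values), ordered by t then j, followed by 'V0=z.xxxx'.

Risk-neutral probability p* = (R−d)/(u−d) = (1.4−0.79)/(1.46−0.79) = 0.9104.
Payoff layer (t=4): V(4,0)=51.0910, V(4,1)=37.2168, V(4,2)=11.5761, V(4,3)=0.0000, V(4,4)=0.0000
  t=3,j=0: stock 20.7076 → up 30.2332 (V=37.2168), down 16.3590 (V=51.0910). Price 27.4709; hedge Δ=-1.0000, bond B=48.1786.
  t=3,j=1: stock 38.2698 → up 55.8739 (V=11.5761), down 30.2332 (V=37.2168). Price 9.9088; hedge Δ=-1.0000, bond B=48.1786.
  t=3,j=2: stock 70.7265 → up 103.2607 (V=0.0000), down 55.8739 (V=11.5761). Price 0.7405; hedge Δ=-0.2443, bond B=18.0182.
  t=3,j=3: stock 130.7097 → up 190.8362 (V=0.0000), down 103.2607 (V=0.0000). Price 0.0000; hedge Δ=0.0000, bond B=0.0000.
  t=2,j=0: stock 26.2122 → up 38.2698 (V=9.9088), down 20.7076 (V=27.4709). Price 8.2011; hedge Δ=-1.0000, bond B=34.4133.
  t=2,j=1: stock 48.4428 → up 70.7265 (V=0.7405), down 38.2698 (V=9.9088). Price 1.1154; hedge Δ=-0.2825, bond B=14.7994.
  t=2,j=2: stock 89.5272 → up 130.7097 (V=0.0000), down 70.7265 (V=0.7405). Price 0.0474; hedge Δ=-0.0123, bond B=1.1525.
  t=1,j=0: stock 33.1800 → up 48.4428 (V=1.1154), down 26.2122 (V=8.2011). Price 1.2499; hedge Δ=-0.3187, bond B=11.8256.
  t=1,j=1: stock 61.3200 → up 89.5272 (V=0.0474), down 48.4428 (V=1.1154). Price 0.1021; hedge Δ=-0.0260, bond B=1.6962.
  t=0,j=0: stock 42.0000 → up 61.3200 (V=0.1021), down 33.1800 (V=1.2499). Price 0.1464; hedge Δ=-0.0408, bond B=1.8595.
The time-0 hedge costs 0.1464, which is the no-arbitrage price.

(0,0): Delta=-0.0408 Bond=1.8595
(1,0): Delta=-0.3187 Bond=11.8256
(1,1): Delta=-0.0260 Bond=1.6962
(2,0): Delta=-1.0000 Bond=34.4133
(2,1): Delta=-0.2825 Bond=14.7994
(2,2): Delta=-0.0123 Bond=1.1525
(3,0): Delta=-1.0000 Bond=48.1786
(3,1): Delta=-1.0000 Bond=48.1786
(3,2): Delta=-0.2443 Bond=18.0182
(3,3): Delta=0.0000 Bond=0.0000
V0=0.1464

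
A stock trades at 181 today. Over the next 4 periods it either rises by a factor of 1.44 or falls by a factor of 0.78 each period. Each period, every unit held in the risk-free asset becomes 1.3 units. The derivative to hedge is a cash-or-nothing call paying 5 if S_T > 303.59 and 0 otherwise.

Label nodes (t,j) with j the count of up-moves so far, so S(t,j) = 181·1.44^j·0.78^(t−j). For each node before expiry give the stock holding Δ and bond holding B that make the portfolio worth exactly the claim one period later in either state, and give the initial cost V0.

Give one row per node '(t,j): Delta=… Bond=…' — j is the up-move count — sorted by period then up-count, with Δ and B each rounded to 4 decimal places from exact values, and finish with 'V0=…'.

The replicating-portfolio and risk-neutral prices coincide; use p* = (1.3−0.78)/(1.44−0.78) = 0.7879 for the latter.
Payoff layer (t=4): V(4,0)=0.0000, V(4,1)=0.0000, V(4,2)=0.0000, V(4,3)=5.0000, V(4,4)=5.0000
  t=3,j=0: stock 85.8939 → up 123.6872 (V=0.0000), down 66.9973 (V=0.0000). Price 0.0000; hedge Δ=0.0000, bond B=0.0000.
  t=3,j=1: stock 158.5734 → up 228.3457 (V=0.0000), down 123.6872 (V=0.0000). Price 0.0000; hedge Δ=0.0000, bond B=0.0000.
  t=3,j=2: stock 292.7508 → up 421.5612 (V=5.0000), down 228.3457 (V=0.0000). Price 3.0303; hedge Δ=0.0259, bond B=-4.5455.
  t=3,j=3: stock 540.4631 → up 778.2669 (V=5.0000), down 421.5612 (V=5.0000). Price 3.8462; hedge Δ=0.0000, bond B=3.8462.
  t=2,j=0: stock 110.1204 → up 158.5734 (V=0.0000), down 85.8939 (V=0.0000). Price 0.0000; hedge Δ=0.0000, bond B=0.0000.
  t=2,j=1: stock 203.2992 → up 292.7508 (V=3.0303), down 158.5734 (V=0.0000). Price 1.8365; hedge Δ=0.0226, bond B=-2.7548.
  t=2,j=2: stock 375.3216 → up 540.4631 (V=3.8462), down 292.7508 (V=3.0303). Price 2.8255; hedge Δ=0.0033, bond B=1.5893.
  t=1,j=0: stock 141.1800 → up 203.2992 (V=1.8365), down 110.1204 (V=0.0000). Price 1.1131; hedge Δ=0.0197, bond B=-1.6696.
  t=1,j=1: stock 260.6400 → up 375.3216 (V=2.8255), down 203.2992 (V=1.8365). Price 2.0121; hedge Δ=0.0057, bond B=0.5137.
  t=0,j=0: stock 181.0000 → up 260.6400 (V=2.0121), down 141.1800 (V=1.1131). Price 1.4011; hedge Δ=0.0075, bond B=0.0389.
Root portfolio cost Δ·181+B reproduces V0=1.4011.

(0,0): Delta=0.0075 Bond=0.0389
(1,0): Delta=0.0197 Bond=-1.6696
(1,1): Delta=0.0057 Bond=0.5137
(2,0): Delta=0.0000 Bond=0.0000
(2,1): Delta=0.0226 Bond=-2.7548
(2,2): Delta=0.0033 Bond=1.5893
(3,0): Delta=0.0000 Bond=0.0000
(3,1): Delta=0.0000 Bond=0.0000
(3,2): Delta=0.0259 Bond=-4.5455
(3,3): Delta=0.0000 Bond=3.8462
V0=1.4011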